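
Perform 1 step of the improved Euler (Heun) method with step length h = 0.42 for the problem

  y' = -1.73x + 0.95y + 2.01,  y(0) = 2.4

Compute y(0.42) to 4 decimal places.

4.4087

Heun: k1 = f(x_n, y_n); k2 = f(x_n + h, y_n + h·k1); y_{n+1} = y_n + (h/2)·(k1 + k2).
x=0.000000, y=2.400000:
  k1 = f(0.000000, 2.400000) = 4.290000
  k2 = f(0.420000, 4.201800) = 5.275110
  y ← 2.400000 + (0.42/2)·(4.290000 + 5.275110) = 4.408673
y(0.42) ≈ 4.4087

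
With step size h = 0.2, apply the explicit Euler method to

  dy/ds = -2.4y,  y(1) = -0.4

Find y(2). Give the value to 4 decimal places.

Euler: y_{n+1} = y_n + h·f(s_n, y_n).
s=1.000000, y=-0.400000: f=0.960000 → y ← -0.400000 + 0.2·0.960000 = -0.208000
s=1.200000, y=-0.208000: f=0.499200 → y ← -0.208000 + 0.2·0.499200 = -0.108160
s=1.400000, y=-0.108160: f=0.259584 → y ← -0.108160 + 0.2·0.259584 = -0.056243
s=1.600000, y=-0.056243: f=0.134984 → y ← -0.056243 + 0.2·0.134984 = -0.029246
s=1.800000, y=-0.029246: f=0.070192 → y ← -0.029246 + 0.2·0.070192 = -0.015208
y(2) ≈ -0.0152

-0.0152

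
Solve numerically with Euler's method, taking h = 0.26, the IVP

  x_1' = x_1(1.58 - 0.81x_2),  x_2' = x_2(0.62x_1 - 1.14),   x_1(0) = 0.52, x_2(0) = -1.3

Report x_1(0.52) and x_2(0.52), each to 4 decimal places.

Euler on (x_1,x_2): x_1_{n+1} = x_1_n + h·x_1', x_2_{n+1} = x_2_n + h·x_2'.
0.000000: (0.520000, -1.300000); f=(1.369160, 1.062880) → (0.875982, -1.023651)
0.260000: (0.875982, -1.023651); f=(2.110378, 0.611009) → (1.424680, -0.864789)
(x_1(0.52), x_2(0.52)) ≈ (1.4247, -0.8648)

1.4247, -0.8648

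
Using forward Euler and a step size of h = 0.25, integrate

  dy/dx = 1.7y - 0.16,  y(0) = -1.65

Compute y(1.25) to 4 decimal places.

-10.1541

Euler: y_{n+1} = y_n + h·f(x_n, y_n).
x=0.000000, y=-1.650000: f=-2.965000 → y ← -1.650000 + 0.25·(-2.965000) = -2.391250
x=0.250000, y=-2.391250: f=-4.225125 → y ← -2.391250 + 0.25·(-4.225125) = -3.447531
x=0.500000, y=-3.447531: f=-6.020803 → y ← -3.447531 + 0.25·(-6.020803) = -4.952732
x=0.750000, y=-4.952732: f=-8.579644 → y ← -4.952732 + 0.25·(-8.579644) = -7.097643
x=1.000000, y=-7.097643: f=-12.225993 → y ← -7.097643 + 0.25·(-12.225993) = -10.154141
y(1.25) ≈ -10.1541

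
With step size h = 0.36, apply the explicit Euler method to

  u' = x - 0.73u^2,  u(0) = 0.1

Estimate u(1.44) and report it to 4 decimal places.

Euler: u_{n+1} = u_n + h·f(x_n, u_n).
x=0.000000, u=0.100000: f=-0.007300 → u ← 0.100000 + 0.36·(-0.007300) = 0.097372
x=0.360000, u=0.097372: f=0.353079 → u ← 0.097372 + 0.36·0.353079 = 0.224480
x=0.720000, u=0.224480: f=0.683214 → u ← 0.224480 + 0.36·0.683214 = 0.470437
x=1.080000, u=0.470437: f=0.918443 → u ← 0.470437 + 0.36·0.918443 = 0.801077
u(1.44) ≈ 0.8011

0.8011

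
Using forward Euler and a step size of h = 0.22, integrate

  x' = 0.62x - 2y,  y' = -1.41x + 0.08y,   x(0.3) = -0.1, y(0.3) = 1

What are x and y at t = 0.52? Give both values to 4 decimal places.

-0.5536, 1.0486

Euler on (x,y): x_{n+1} = x_n + h·x', y_{n+1} = y_n + h·y'.
0.300000: (-0.100000, 1.000000); f=(-2.062000, 0.221000) → (-0.553640, 1.048620)
(x(0.52), y(0.52)) ≈ (-0.5536, 1.0486)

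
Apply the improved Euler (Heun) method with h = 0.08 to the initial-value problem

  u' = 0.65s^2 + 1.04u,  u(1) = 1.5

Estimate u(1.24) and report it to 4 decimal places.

Heun: k1 = f(s_n, u_n); k2 = f(s_n + h, u_n + h·k1); u_{n+1} = u_n + (h/2)·(k1 + k2).
s=1.000000, u=1.500000:
  k1 = f(1.000000, 1.500000) = 2.210000
  k2 = f(1.080000, 1.676800) = 2.502032
  u ← 1.500000 + (0.08/2)·(2.210000 + 2.502032) = 1.688481
s=1.080000, u=1.688481:
  k1 = f(1.080000, 1.688481) = 2.514181
  k2 = f(1.160000, 1.889616) = 2.839840
  u ← 1.688481 + (0.08/2)·(2.514181 + 2.839840) = 1.902642
s=1.160000, u=1.902642:
  k1 = f(1.160000, 1.902642) = 2.853388
  k2 = f(1.240000, 2.130913) = 3.215590
  u ← 1.902642 + (0.08/2)·(2.853388 + 3.215590) = 2.145401
u(1.24) ≈ 2.1454

2.1454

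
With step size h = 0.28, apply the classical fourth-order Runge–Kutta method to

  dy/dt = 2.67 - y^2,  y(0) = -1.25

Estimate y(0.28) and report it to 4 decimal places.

-0.8194

RK4: k1 = f(t_n, y_n); k2 = f(t_n + h/2, y_n + (h/2)·k1); k3 = f(t_n + h/2, y_n + (h/2)·k2); k4 = f(t_n + h, y_n + h·k3); y_{n+1} = y_n + (h/6)·(k1 + 2k2 + 2k3 + k4).
t=0.000000, y=-1.250000:
  k1 = f(0.000000, -1.250000) = 1.107500
  k2 = f(0.140000, -1.094950) = 1.471084
  k3 = f(0.140000, -1.044048) = 1.579963
  k4 = f(0.280000, -0.807610) = 2.017766
  y ← -1.250000 + (0.28/6)·(k1 + 2k2 + 2k3 + k4) = -0.819390
y(0.28) ≈ -0.8194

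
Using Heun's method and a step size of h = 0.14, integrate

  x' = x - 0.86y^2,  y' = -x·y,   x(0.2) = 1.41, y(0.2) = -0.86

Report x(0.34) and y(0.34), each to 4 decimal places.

1.5418, -0.7018

Heun on (x,y): k1 = f(t_n, state_n); k2 = f(t_n + h, state_n + h·k1); state_{n+1} = state_n + (h/2)·(k1 + k2).
0.200000: (1.410000, -0.860000)
  k1 = (0.773944, 1.212600)
  predictor → (1.518352, -0.690236)
  k2 = (1.108626, 1.048021)
  → (1.541780, -0.701757)
(x(0.34), y(0.34)) ≈ (1.5418, -0.7018)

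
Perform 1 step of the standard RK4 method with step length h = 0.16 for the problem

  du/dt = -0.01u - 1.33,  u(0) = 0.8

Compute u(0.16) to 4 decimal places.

RK4: k1 = f(t_n, u_n); k2 = f(t_n + h/2, u_n + (h/2)·k1); k3 = f(t_n + h/2, u_n + (h/2)·k2); k4 = f(t_n + h, u_n + h·k3); u_{n+1} = u_n + (h/6)·(k1 + 2k2 + 2k3 + k4).
t=0.000000, u=0.800000:
  k1 = f(0.000000, 0.800000) = -1.338000
  k2 = f(0.080000, 0.692960) = -1.336930
  k3 = f(0.080000, 0.693046) = -1.336930
  k4 = f(0.160000, 0.586091) = -1.335861
  u ← 0.800000 + (0.16/6)·(k1 + 2k2 + 2k3 + k4) = 0.586091
u(0.16) ≈ 0.5861

0.5861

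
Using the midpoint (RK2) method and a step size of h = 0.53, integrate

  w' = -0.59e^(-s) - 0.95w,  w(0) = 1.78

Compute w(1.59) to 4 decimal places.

Midpoint: k1 = f(s_n, w_n); k2 = f(s_n + h/2, w_n + (h/2)·k1); w_{n+1} = w_n + h·k2.
s=0.000000, w=1.780000:
  k1 = f(0.000000, 1.780000) = -2.281000
  k2 = f(0.265000, 1.175535) = -1.569410
  w ← 1.780000 + 0.53·(-1.569410) = 0.948213
s=0.530000, w=0.948213:
  k1 = f(0.530000, 0.948213) = -1.248079
  k2 = f(0.795000, 0.617472) = -0.853031
  w ← 0.948213 + 0.53·(-0.853031) = 0.496106
s=1.060000, w=0.496106:
  k1 = f(1.060000, 0.496106) = -0.675710
  k2 = f(1.325000, 0.317043) = -0.458015
  w ← 0.496106 + 0.53·(-0.458015) = 0.253358
w(1.59) ≈ 0.2534

0.2534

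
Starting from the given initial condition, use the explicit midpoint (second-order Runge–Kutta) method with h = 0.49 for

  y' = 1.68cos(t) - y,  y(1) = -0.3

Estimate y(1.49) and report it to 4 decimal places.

Midpoint: k1 = f(t_n, y_n); k2 = f(t_n + h/2, y_n + (h/2)·k1); y_{n+1} = y_n + h·k2.
t=1.000000, y=-0.300000:
  k1 = f(1.000000, -0.300000) = 1.207708
  k2 = f(1.245000, -0.004112) = 0.541818
  y ← -0.300000 + 0.49·0.541818 = -0.034509
y(1.49) ≈ -0.0345

-0.0345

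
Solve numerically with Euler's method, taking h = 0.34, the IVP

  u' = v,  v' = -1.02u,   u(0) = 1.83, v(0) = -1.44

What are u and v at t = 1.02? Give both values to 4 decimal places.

-0.2284, -2.7597

Euler on (u,v): u_{n+1} = u_n + h·u', v_{n+1} = v_n + h·v'.
0.000000: (1.830000, -1.440000); f=(-1.440000, -1.866600) → (1.340400, -2.074644)
0.340000: (1.340400, -2.074644); f=(-2.074644, -1.367208) → (0.635021, -2.539495)
0.680000: (0.635021, -2.539495); f=(-2.539495, -0.647721) → (-0.228407, -2.759720)
(u(1.02), v(1.02)) ≈ (-0.2284, -2.7597)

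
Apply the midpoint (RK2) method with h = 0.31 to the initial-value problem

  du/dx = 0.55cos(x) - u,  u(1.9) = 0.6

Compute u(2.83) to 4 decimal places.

Midpoint: k1 = f(x_n, u_n); k2 = f(x_n + h/2, u_n + (h/2)·k1); u_{n+1} = u_n + h·k2.
x=1.900000, u=0.600000:
  k1 = f(1.900000, 0.600000) = -0.777809
  k2 = f(2.055000, 0.479440) = -0.735467
  u ← 0.600000 + 0.31·(-0.735467) = 0.372005
x=2.210000, u=0.372005:
  k1 = f(2.210000, 0.372005) = -0.700111
  k2 = f(2.365000, 0.263488) = -0.655806
  u ← 0.372005 + 0.31·(-0.655806) = 0.168705
x=2.520000, u=0.168705:
  k1 = f(2.520000, 0.168705) = -0.615829
  k2 = f(2.675000, 0.073252) = -0.564460
  u ← 0.168705 + 0.31·(-0.564460) = -0.006277
u(2.83) ≈ -0.0063

-0.0063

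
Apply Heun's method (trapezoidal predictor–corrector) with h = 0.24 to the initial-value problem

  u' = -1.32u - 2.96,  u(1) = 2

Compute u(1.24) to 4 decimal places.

Heun: k1 = f(t_n, u_n); k2 = f(t_n + h, u_n + h·k1); u_{n+1} = u_n + (h/2)·(k1 + k2).
t=1.000000, u=2.000000:
  k1 = f(1.000000, 2.000000) = -5.600000
  k2 = f(1.240000, 0.656000) = -3.825920
  u ← 2.000000 + (0.24/2)·(-5.600000 + (-3.825920)) = 0.868890
u(1.24) ≈ 0.8689

0.8689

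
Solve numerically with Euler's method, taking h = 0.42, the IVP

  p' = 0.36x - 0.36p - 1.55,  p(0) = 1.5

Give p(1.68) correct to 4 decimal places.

-0.9480

Euler: p_{n+1} = p_n + h·f(x_n, p_n).
x=0.000000, p=1.500000: f=-2.090000 → p ← 1.500000 + 0.42·(-2.090000) = 0.622200
x=0.420000, p=0.622200: f=-1.622792 → p ← 0.622200 + 0.42·(-1.622792) = -0.059373
x=0.840000, p=-0.059373: f=-1.226226 → p ← -0.059373 + 0.42·(-1.226226) = -0.574387
x=1.260000, p=-0.574387: f=-0.889621 → p ← -0.574387 + 0.42·(-0.889621) = -0.948028
p(1.68) ≈ -0.9480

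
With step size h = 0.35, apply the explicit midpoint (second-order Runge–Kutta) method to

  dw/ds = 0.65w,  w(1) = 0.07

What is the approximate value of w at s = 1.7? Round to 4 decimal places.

Midpoint: k1 = f(s_n, w_n); k2 = f(s_n + h/2, w_n + (h/2)·k1); w_{n+1} = w_n + h·k2.
s=1.000000, w=0.070000:
  k1 = f(1.000000, 0.070000) = 0.045500
  k2 = f(1.175000, 0.077963) = 0.050676
  w ← 0.070000 + 0.35·0.050676 = 0.087736
s=1.350000, w=0.087736:
  k1 = f(1.350000, 0.087736) = 0.057029
  k2 = f(1.525000, 0.097716) = 0.063516
  w ← 0.087736 + 0.35·0.063516 = 0.109967
w(1.7) ≈ 0.1100

0.1100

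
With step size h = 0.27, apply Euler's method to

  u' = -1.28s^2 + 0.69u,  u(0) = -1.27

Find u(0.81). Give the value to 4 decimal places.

Euler: u_{n+1} = u_n + h·f(s_n, u_n).
s=0.000000, u=-1.270000: f=-0.876300 → u ← -1.270000 + 0.27·(-0.876300) = -1.506601
s=0.270000, u=-1.506601: f=-1.132867 → u ← -1.506601 + 0.27·(-1.132867) = -1.812475
s=0.540000, u=-1.812475: f=-1.623856 → u ← -1.812475 + 0.27·(-1.623856) = -2.250916
u(0.81) ≈ -2.2509

-2.2509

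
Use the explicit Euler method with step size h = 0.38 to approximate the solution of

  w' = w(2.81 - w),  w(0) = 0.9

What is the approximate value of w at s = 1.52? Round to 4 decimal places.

2.8128

Euler: w_{n+1} = w_n + h·f(s_n, w_n).
s=0.000000, w=0.900000: f=1.719000 → w ← 0.900000 + 0.38·1.719000 = 1.553220
s=0.380000, w=1.553220: f=1.952056 → w ← 1.553220 + 0.38·1.952056 = 2.295001
s=0.760000, w=2.295001: f=1.181923 → w ← 2.295001 + 0.38·1.181923 = 2.744132
s=1.140000, w=2.744132: f=0.180751 → w ← 2.744132 + 0.38·0.180751 = 2.812817
w(1.52) ≈ 2.8128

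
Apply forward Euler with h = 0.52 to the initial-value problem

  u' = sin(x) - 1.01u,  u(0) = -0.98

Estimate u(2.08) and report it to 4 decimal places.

0.7413

Euler: u_{n+1} = u_n + h·f(x_n, u_n).
x=0.000000, u=-0.980000: f=0.989800 → u ← -0.980000 + 0.52·0.989800 = -0.465304
x=0.520000, u=-0.465304: f=0.966837 → u ← -0.465304 + 0.52·0.966837 = 0.037451
x=1.040000, u=0.037451: f=0.824578 → u ← 0.037451 + 0.52·0.824578 = 0.466232
x=1.560000, u=0.466232: f=0.529047 → u ← 0.466232 + 0.52·0.529047 = 0.741337
u(2.08) ≈ 0.7413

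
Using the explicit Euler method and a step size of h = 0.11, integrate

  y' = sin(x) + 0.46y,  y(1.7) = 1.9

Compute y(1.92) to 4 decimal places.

2.3186

Euler: y_{n+1} = y_n + h·f(x_n, y_n).
x=1.700000, y=1.900000: f=1.865665 → y ← 1.900000 + 0.11·1.865665 = 2.105223
x=1.810000, y=2.105223: f=1.939930 → y ← 2.105223 + 0.11·1.939930 = 2.318615
y(1.92) ≈ 2.3186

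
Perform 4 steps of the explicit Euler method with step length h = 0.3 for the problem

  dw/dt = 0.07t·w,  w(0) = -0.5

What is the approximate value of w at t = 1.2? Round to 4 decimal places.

Euler: w_{n+1} = w_n + h·f(t_n, w_n).
t=0.000000, w=-0.500000: f=0.000000 → w ← -0.500000 + 0.3·0.000000 = -0.500000
t=0.300000, w=-0.500000: f=-0.010500 → w ← -0.500000 + 0.3·(-0.010500) = -0.503150
t=0.600000, w=-0.503150: f=-0.021132 → w ← -0.503150 + 0.3·(-0.021132) = -0.509490
t=0.900000, w=-0.509490: f=-0.032098 → w ← -0.509490 + 0.3·(-0.032098) = -0.519119
w(1.2) ≈ -0.5191

-0.5191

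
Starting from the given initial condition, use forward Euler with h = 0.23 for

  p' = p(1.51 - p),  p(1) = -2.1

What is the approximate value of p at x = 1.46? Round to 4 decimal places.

Euler: p_{n+1} = p_n + h·f(x_n, p_n).
x=1.000000, p=-2.100000: f=-7.581000 → p ← -2.100000 + 0.23·(-7.581000) = -3.843630
x=1.230000, p=-3.843630: f=-20.577373 → p ← -3.843630 + 0.23·(-20.577373) = -8.576426
p(1.46) ≈ -8.5764

-8.5764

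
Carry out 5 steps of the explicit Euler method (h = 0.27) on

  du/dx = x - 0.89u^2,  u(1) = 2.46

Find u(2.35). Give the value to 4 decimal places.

1.4824

Euler: u_{n+1} = u_n + h·f(x_n, u_n).
x=1.000000, u=2.460000: f=-4.385924 → u ← 2.460000 + 0.27·(-4.385924) = 1.275801
x=1.270000, u=1.275801: f=-0.178624 → u ← 1.275801 + 0.27·(-0.178624) = 1.227572
x=1.540000, u=1.227572: f=0.198829 → u ← 1.227572 + 0.27·0.198829 = 1.281256
x=1.810000, u=1.281256: f=0.348961 → u ← 1.281256 + 0.27·0.348961 = 1.375475
x=2.080000, u=1.375475: f=0.396180 → u ← 1.375475 + 0.27·0.396180 = 1.482444
u(2.35) ≈ 1.4824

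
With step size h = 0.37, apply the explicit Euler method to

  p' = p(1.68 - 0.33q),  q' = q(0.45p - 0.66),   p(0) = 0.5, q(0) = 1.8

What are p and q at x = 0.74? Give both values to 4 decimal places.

1.0073, 1.3177

Euler on (p,q): p_{n+1} = p_n + h·p', q_{n+1} = q_n + h·q'.
0.000000: (0.500000, 1.800000); f=(0.543000, -0.783000) → (0.700910, 1.510290)
0.370000: (0.700910, 1.510290); f=(0.828198, -0.520432) → (1.007343, 1.317730)
(p(0.74), q(0.74)) ≈ (1.0073, 1.3177)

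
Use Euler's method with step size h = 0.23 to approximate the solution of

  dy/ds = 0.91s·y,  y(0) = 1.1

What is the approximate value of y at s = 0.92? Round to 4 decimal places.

Euler: y_{n+1} = y_n + h·f(s_n, y_n).
s=0.000000, y=1.100000: f=0.000000 → y ← 1.100000 + 0.23·0.000000 = 1.100000
s=0.230000, y=1.100000: f=0.230230 → y ← 1.100000 + 0.23·0.230230 = 1.152953
s=0.460000, y=1.152953: f=0.482626 → y ← 1.152953 + 0.23·0.482626 = 1.263957
s=0.690000, y=1.263957: f=0.793639 → y ← 1.263957 + 0.23·0.793639 = 1.446494
y(0.92) ≈ 1.4465

1.4465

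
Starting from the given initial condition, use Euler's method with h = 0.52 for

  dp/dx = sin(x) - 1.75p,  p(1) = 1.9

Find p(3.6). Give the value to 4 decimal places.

Euler: p_{n+1} = p_n + h·f(x_n, p_n).
x=1.000000, p=1.900000: f=-2.483529 → p ← 1.900000 + 0.52·(-2.483529) = 0.608565
x=1.520000, p=0.608565: f=-0.066278 → p ← 0.608565 + 0.52·(-0.066278) = 0.574100
x=2.040000, p=0.574100: f=-0.112747 → p ← 0.574100 + 0.52·(-0.112747) = 0.515472
x=2.560000, p=0.515472: f=-0.352720 → p ← 0.515472 + 0.52·(-0.352720) = 0.332057
x=3.080000, p=0.332057: f=-0.519547 → p ← 0.332057 + 0.52·(-0.519547) = 0.061893
p(3.6) ≈ 0.0619

0.0619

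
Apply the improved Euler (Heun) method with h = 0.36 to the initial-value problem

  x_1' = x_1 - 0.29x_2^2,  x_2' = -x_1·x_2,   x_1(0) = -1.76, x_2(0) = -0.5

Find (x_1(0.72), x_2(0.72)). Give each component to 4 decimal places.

-3.9191, -2.7406

Heun on (x_1,x_2): k1 = f(x_n, state_n); k2 = f(x_n + h, state_n + h·k1); state_{n+1} = state_n + (h/2)·(k1 + k2).
0.000000: (-1.760000, -0.500000)
  k1 = (-1.832500, -0.880000)
  predictor → (-2.419700, -0.816800)
  k2 = (-2.613177, -1.976411)
  → (-2.560222, -1.014154)
0.360000: (-2.560222, -1.014154)
  k1 = (-2.858489, -2.596459)
  predictor → (-3.589278, -1.948879)
  k2 = (-4.690736, -6.995070)
  → (-3.919082, -2.740629)
(x_1(0.72), x_2(0.72)) ≈ (-3.9191, -2.7406)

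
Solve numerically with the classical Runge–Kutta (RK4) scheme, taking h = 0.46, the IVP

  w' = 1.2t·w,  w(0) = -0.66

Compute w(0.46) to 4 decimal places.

-0.7493

RK4: k1 = f(t_n, w_n); k2 = f(t_n + h/2, w_n + (h/2)·k1); k3 = f(t_n + h/2, w_n + (h/2)·k2); k4 = f(t_n + h, w_n + h·k3); w_{n+1} = w_n + (h/6)·(k1 + 2k2 + 2k3 + k4).
t=0.000000, w=-0.660000:
  k1 = f(0.000000, -0.660000) = 0.000000
  k2 = f(0.230000, -0.660000) = -0.182160
  k3 = f(0.230000, -0.701897) = -0.193724
  k4 = f(0.460000, -0.749113) = -0.413510
  w ← -0.660000 + (0.46/6)·(k1 + 2k2 + 2k3 + k4) = -0.749338
w(0.46) ≈ -0.7493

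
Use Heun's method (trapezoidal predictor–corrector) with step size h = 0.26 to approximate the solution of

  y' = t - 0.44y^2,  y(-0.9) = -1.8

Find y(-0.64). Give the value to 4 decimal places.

Heun: k1 = f(t_n, y_n); k2 = f(t_n + h, y_n + h·k1); y_{n+1} = y_n + (h/2)·(k1 + k2).
t=-0.900000, y=-1.800000:
  k1 = f(-0.900000, -1.800000) = -2.325600
  k2 = f(-0.640000, -2.404656) = -3.184243
  y ← -1.800000 + (0.26/2)·(-2.325600 + (-3.184243)) = -2.516280
y(-0.64) ≈ -2.5163

-2.5163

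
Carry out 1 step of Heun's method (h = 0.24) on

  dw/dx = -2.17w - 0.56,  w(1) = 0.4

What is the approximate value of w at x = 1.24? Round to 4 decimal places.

0.1465

Heun: k1 = f(x_n, w_n); k2 = f(x_n + h, w_n + h·k1); w_{n+1} = w_n + (h/2)·(k1 + k2).
x=1.000000, w=0.400000:
  k1 = f(1.000000, 0.400000) = -1.428000
  k2 = f(1.240000, 0.057280) = -0.684298
  w ← 0.400000 + (0.24/2)·(-1.428000 + (-0.684298)) = 0.146524
w(1.24) ≈ 0.1465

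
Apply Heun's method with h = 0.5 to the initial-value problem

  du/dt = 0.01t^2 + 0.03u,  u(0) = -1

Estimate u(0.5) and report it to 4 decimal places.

Heun: k1 = f(t_n, u_n); k2 = f(t_n + h, u_n + h·k1); u_{n+1} = u_n + (h/2)·(k1 + k2).
t=0.000000, u=-1.000000:
  k1 = f(0.000000, -1.000000) = -0.030000
  k2 = f(0.500000, -1.015000) = -0.027950
  u ← -1.000000 + (0.5/2)·(-0.030000 + (-0.027950)) = -1.014487
u(0.5) ≈ -1.0145

-1.0145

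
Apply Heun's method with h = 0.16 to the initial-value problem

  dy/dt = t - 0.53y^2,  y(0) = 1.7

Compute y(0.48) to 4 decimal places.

1.2852

Heun: k1 = f(t_n, y_n); k2 = f(t_n + h, y_n + h·k1); y_{n+1} = y_n + (h/2)·(k1 + k2).
t=0.000000, y=1.700000:
  k1 = f(0.000000, 1.700000) = -1.531700
  k2 = f(0.160000, 1.454928) = -0.961912
  y ← 1.700000 + (0.16/2)·(-1.531700 + (-0.961912)) = 1.500511
t=0.160000, y=1.500511:
  k1 = f(0.160000, 1.500511) = -1.033313
  k2 = f(0.320000, 1.335181) = -0.624835
  y ← 1.500511 + (0.16/2)·(-1.033313 + (-0.624835)) = 1.367859
t=0.320000, y=1.367859:
  k1 = f(0.320000, 1.367859) = -0.671651
  k2 = f(0.480000, 1.260395) = -0.361956
  y ← 1.367859 + (0.16/2)·(-0.671651 + (-0.361956)) = 1.285171
y(0.48) ≈ 1.2852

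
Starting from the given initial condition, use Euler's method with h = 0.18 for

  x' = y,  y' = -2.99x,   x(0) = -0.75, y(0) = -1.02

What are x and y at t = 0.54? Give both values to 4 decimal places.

Euler on (x,y): x_{n+1} = x_n + h·x', y_{n+1} = y_n + h·y'.
0.000000: (-0.750000, -1.020000); f=(-1.020000, 2.242500) → (-0.933600, -0.616350)
0.180000: (-0.933600, -0.616350); f=(-0.616350, 2.791464) → (-1.044543, -0.113886)
0.360000: (-1.044543, -0.113886); f=(-0.113886, 3.123184) → (-1.065043, 0.448287)
(x(0.54), y(0.54)) ≈ (-1.0650, 0.4483)

-1.0650, 0.4483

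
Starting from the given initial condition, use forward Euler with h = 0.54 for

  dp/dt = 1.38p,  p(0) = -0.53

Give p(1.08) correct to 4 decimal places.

-1.6142

Euler: p_{n+1} = p_n + h·f(t_n, p_n).
t=0.000000, p=-0.530000: f=-0.731400 → p ← -0.530000 + 0.54·(-0.731400) = -0.924956
t=0.540000, p=-0.924956: f=-1.276439 → p ← -0.924956 + 0.54·(-1.276439) = -1.614233
p(1.08) ≈ -1.6142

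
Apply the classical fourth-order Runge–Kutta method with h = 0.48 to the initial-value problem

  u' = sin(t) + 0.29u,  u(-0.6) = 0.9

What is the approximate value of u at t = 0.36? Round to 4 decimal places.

RK4: k1 = f(t_n, u_n); k2 = f(t_n + h/2, u_n + (h/2)·k1); k3 = f(t_n + h/2, u_n + (h/2)·k2); k4 = f(t_n + h, u_n + h·k3); u_{n+1} = u_n + (h/6)·(k1 + 2k2 + 2k3 + k4).
t=-0.600000, u=0.900000:
  k1 = f(-0.600000, 0.900000) = -0.303642
  k2 = f(-0.360000, 0.827126) = -0.112408
  k3 = f(-0.360000, 0.873022) = -0.099098
  k4 = f(-0.120000, 0.852433) = 0.127493
  u ← 0.900000 + (0.48/6)·(k1 + 2k2 + 2k3 + k4) = 0.852067
t=-0.120000, u=0.852067:
  k1 = f(-0.120000, 0.852067) = 0.127387
  k2 = f(0.120000, 0.882640) = 0.375678
  k3 = f(0.120000, 0.942230) = 0.392959
  k4 = f(0.360000, 1.040687) = 0.654074
  u ← 0.852067 + (0.48/6)·(k1 + 2k2 + 2k3 + k4) = 1.037566
u(0.36) ≈ 1.0376

1.0376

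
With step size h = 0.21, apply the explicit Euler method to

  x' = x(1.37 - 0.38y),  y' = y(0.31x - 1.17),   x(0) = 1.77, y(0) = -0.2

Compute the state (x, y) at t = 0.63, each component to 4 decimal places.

3.9051, -0.1494

Euler on (x,y): x_{n+1} = x_n + h·x', y_{n+1} = y_n + h·y'.
0.000000: (1.770000, -0.200000); f=(2.559420, 0.124260) → (2.307478, -0.173905)
0.210000: (2.307478, -0.173905); f=(3.313733, 0.079072) → (3.003362, -0.157300)
0.420000: (3.003362, -0.157300); f=(4.294129, 0.037588) → (3.905129, -0.149407)
(x(0.63), y(0.63)) ≈ (3.9051, -0.1494)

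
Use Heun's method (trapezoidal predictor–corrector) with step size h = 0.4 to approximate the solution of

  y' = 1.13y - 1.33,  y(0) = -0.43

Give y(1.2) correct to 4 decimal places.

Heun: k1 = f(s_n, y_n); k2 = f(s_n + h, y_n + h·k1); y_{n+1} = y_n + (h/2)·(k1 + k2).
s=0.000000, y=-0.430000:
  k1 = f(0.000000, -0.430000) = -1.815900
  k2 = f(0.400000, -1.156360) = -2.636687
  y ← -0.430000 + (0.4/2)·(-1.815900 + (-2.636687)) = -1.320517
s=0.400000, y=-1.320517:
  k1 = f(0.400000, -1.320517) = -2.822185
  k2 = f(0.800000, -2.449391) = -4.097812
  y ← -1.320517 + (0.4/2)·(-2.822185 + (-4.097812)) = -2.704517
s=0.800000, y=-2.704517:
  k1 = f(0.800000, -2.704517) = -4.386104
  k2 = f(1.200000, -4.458958) = -6.368623
  y ← -2.704517 + (0.4/2)·(-4.386104 + (-6.368623)) = -4.855462
y(1.2) ≈ -4.8555

-4.8555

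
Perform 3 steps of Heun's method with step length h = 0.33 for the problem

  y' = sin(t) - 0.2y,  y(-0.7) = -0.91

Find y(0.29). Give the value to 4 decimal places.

Heun: k1 = f(t_n, y_n); k2 = f(t_n + h, y_n + h·k1); y_{n+1} = y_n + (h/2)·(k1 + k2).
t=-0.700000, y=-0.910000:
  k1 = f(-0.700000, -0.910000) = -0.462218
  k2 = f(-0.370000, -1.062532) = -0.149109
  y ← -0.910000 + (0.33/2)·(-0.462218 + (-0.149109)) = -1.010869
t=-0.370000, y=-1.010869:
  k1 = f(-0.370000, -1.010869) = -0.159442
  k2 = f(-0.040000, -1.063485) = 0.172708
  y ← -1.010869 + (0.33/2)·(-0.159442 + 0.172708) = -1.008680
t=-0.040000, y=-1.008680:
  k1 = f(-0.040000, -1.008680) = 0.161747
  k2 = f(0.290000, -0.955304) = 0.477013
  y ← -1.008680 + (0.33/2)·(0.161747 + 0.477013) = -0.903285
y(0.29) ≈ -0.9033

-0.9033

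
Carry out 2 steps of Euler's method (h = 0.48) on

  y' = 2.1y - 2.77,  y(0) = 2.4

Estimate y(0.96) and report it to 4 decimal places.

Euler: y_{n+1} = y_n + h·f(t_n, y_n).
t=0.000000, y=2.400000: f=2.270000 → y ← 2.400000 + 0.48·2.270000 = 3.489600
t=0.480000, y=3.489600: f=4.558160 → y ← 3.489600 + 0.48·4.558160 = 5.677517
y(0.96) ≈ 5.6775

5.6775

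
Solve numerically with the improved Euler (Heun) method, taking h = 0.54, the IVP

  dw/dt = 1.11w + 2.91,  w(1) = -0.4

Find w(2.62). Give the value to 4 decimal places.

9.8875

Heun: k1 = f(t_n, w_n); k2 = f(t_n + h, w_n + h·k1); w_{n+1} = w_n + (h/2)·(k1 + k2).
t=1.000000, w=-0.400000:
  k1 = f(1.000000, -0.400000) = 2.466000
  k2 = f(1.540000, 0.931640) = 3.944120
  w ← -0.400000 + (0.54/2)·(2.466000 + 3.944120) = 1.330733
t=1.540000, w=1.330733:
  k1 = f(1.540000, 1.330733) = 4.387113
  k2 = f(2.080000, 3.699774) = 7.016749
  w ← 1.330733 + (0.54/2)·(4.387113 + 7.016749) = 4.409775
t=2.080000, w=4.409775:
  k1 = f(2.080000, 4.409775) = 7.804850
  k2 = f(2.620000, 8.624394) = 12.483078
  w ← 4.409775 + (0.54/2)·(7.804850 + 12.483078) = 9.887516
w(2.62) ≈ 9.8875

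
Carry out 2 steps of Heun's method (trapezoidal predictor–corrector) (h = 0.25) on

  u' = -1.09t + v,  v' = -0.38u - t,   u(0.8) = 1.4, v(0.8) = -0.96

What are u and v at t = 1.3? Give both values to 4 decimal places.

0.1774, -1.6495

Heun on (u,v): k1 = f(t_n, state_n); k2 = f(t_n + h, state_n + h·k1); state_{n+1} = state_n + (h/2)·(k1 + k2).
0.800000: (1.400000, -0.960000)
  k1 = (-1.832000, -1.332000)
  predictor → (0.942000, -1.293000)
  k2 = (-2.437500, -1.407960)
  → (0.866312, -1.302495)
1.050000: (0.866312, -1.302495)
  k1 = (-2.446995, -1.379199)
  predictor → (0.254564, -1.647295)
  k2 = (-3.064295, -1.396734)
  → (0.177401, -1.649487)
(u(1.3), v(1.3)) ≈ (0.1774, -1.6495)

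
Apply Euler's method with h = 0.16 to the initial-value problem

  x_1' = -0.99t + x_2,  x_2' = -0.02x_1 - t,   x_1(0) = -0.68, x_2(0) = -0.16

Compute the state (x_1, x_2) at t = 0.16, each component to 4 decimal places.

Euler on (x_1,x_2): x_1_{n+1} = x_1_n + h·x_1', x_2_{n+1} = x_2_n + h·x_2'.
0.000000: (-0.680000, -0.160000); f=(-0.160000, 0.013600) → (-0.705600, -0.157824)
(x_1(0.16), x_2(0.16)) ≈ (-0.7056, -0.1578)

-0.7056, -0.1578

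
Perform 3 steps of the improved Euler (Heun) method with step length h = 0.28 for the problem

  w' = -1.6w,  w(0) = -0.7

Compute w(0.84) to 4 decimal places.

Heun: k1 = f(x_n, w_n); k2 = f(x_n + h, w_n + h·k1); w_{n+1} = w_n + (h/2)·(k1 + k2).
x=0.000000, w=-0.700000:
  k1 = f(0.000000, -0.700000) = 1.120000
  k2 = f(0.280000, -0.386400) = 0.618240
  w ← -0.700000 + (0.28/2)·(1.120000 + 0.618240) = -0.456646
x=0.280000, w=-0.456646:
  k1 = f(0.280000, -0.456646) = 0.730634
  k2 = f(0.560000, -0.252069) = 0.403310
  w ← -0.456646 + (0.28/2)·(0.730634 + 0.403310) = -0.297894
x=0.560000, w=-0.297894:
  k1 = f(0.560000, -0.297894) = 0.476631
  k2 = f(0.840000, -0.164438) = 0.263100
  w ← -0.297894 + (0.28/2)·(0.476631 + 0.263100) = -0.194332
w(0.84) ≈ -0.1943

-0.1943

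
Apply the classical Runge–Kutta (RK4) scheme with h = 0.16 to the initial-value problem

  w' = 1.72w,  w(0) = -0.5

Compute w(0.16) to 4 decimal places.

RK4: k1 = f(x_n, w_n); k2 = f(x_n + h/2, w_n + (h/2)·k1); k3 = f(x_n + h/2, w_n + (h/2)·k2); k4 = f(x_n + h, w_n + h·k3); w_{n+1} = w_n + (h/6)·(k1 + 2k2 + 2k3 + k4).
x=0.000000, w=-0.500000:
  k1 = f(0.000000, -0.500000) = -0.860000
  k2 = f(0.080000, -0.568800) = -0.978336
  k3 = f(0.080000, -0.578267) = -0.994619
  k4 = f(0.160000, -0.659139) = -1.133719
  w ← -0.500000 + (0.16/6)·(k1 + 2k2 + 2k3 + k4) = -0.658390
w(0.16) ≈ -0.6584

-0.6584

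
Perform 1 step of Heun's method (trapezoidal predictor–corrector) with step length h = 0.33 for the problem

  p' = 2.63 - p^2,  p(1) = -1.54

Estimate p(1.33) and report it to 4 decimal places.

Heun: k1 = f(s_n, p_n); k2 = f(s_n + h, p_n + h·k1); p_{n+1} = p_n + (h/2)·(k1 + k2).
s=1.000000, p=-1.540000:
  k1 = f(1.000000, -1.540000) = 0.258400
  k2 = f(1.330000, -1.454728) = 0.513766
  p ← -1.540000 + (0.33/2)·(0.258400 + 0.513766) = -1.412593
p(1.33) ≈ -1.4126

-1.4126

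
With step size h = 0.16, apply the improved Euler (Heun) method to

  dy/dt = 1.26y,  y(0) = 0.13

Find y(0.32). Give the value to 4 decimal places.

0.1941

Heun: k1 = f(t_n, y_n); k2 = f(t_n + h, y_n + h·k1); y_{n+1} = y_n + (h/2)·(k1 + k2).
t=0.000000, y=0.130000:
  k1 = f(0.000000, 0.130000) = 0.163800
  k2 = f(0.160000, 0.156208) = 0.196822
  y ← 0.130000 + (0.16/2)·(0.163800 + 0.196822) = 0.158850
t=0.160000, y=0.158850:
  k1 = f(0.160000, 0.158850) = 0.200151
  k2 = f(0.320000, 0.190874) = 0.240501
  y ← 0.158850 + (0.16/2)·(0.200151 + 0.240501) = 0.194102
y(0.32) ≈ 0.1941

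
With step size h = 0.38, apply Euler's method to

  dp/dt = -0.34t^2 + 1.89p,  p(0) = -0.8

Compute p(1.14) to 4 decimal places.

Euler: p_{n+1} = p_n + h·f(t_n, p_n).
t=0.000000, p=-0.800000: f=-1.512000 → p ← -0.800000 + 0.38·(-1.512000) = -1.374560
t=0.380000, p=-1.374560: f=-2.647014 → p ← -1.374560 + 0.38·(-2.647014) = -2.380425
t=0.760000, p=-2.380425: f=-4.695388 → p ← -2.380425 + 0.38·(-4.695388) = -4.164673
p(1.14) ≈ -4.1647

-4.1647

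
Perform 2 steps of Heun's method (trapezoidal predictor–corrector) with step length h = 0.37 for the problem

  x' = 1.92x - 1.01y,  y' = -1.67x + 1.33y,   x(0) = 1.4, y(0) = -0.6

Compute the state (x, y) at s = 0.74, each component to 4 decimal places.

8.2421, -7.4213

Heun on (x,y): k1 = f(s_n, state_n); k2 = f(s_n + h, state_n + h·k1); state_{n+1} = state_n + (h/2)·(k1 + k2).
0.000000: (1.400000, -0.600000)
  k1 = (3.294000, -3.136000)
  predictor → (2.618780, -1.760320)
  k2 = (6.805981, -6.714588)
  → (3.268496, -2.422359)
0.370000: (3.268496, -2.422359)
  k1 = (8.722096, -8.680126)
  predictor → (6.495672, -5.634006)
  k2 = (18.162035, -18.340999)
  → (8.242061, -7.421267)
(x(0.74), y(0.74)) ≈ (8.2421, -7.4213)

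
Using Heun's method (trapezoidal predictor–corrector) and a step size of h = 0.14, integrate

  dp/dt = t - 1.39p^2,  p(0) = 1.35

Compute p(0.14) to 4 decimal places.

1.0861

Heun: k1 = f(t_n, p_n); k2 = f(t_n + h, p_n + h·k1); p_{n+1} = p_n + (h/2)·(k1 + k2).
t=0.000000, p=1.350000:
  k1 = f(0.000000, 1.350000) = -2.533275
  k2 = f(0.140000, 0.995342) = -1.237080
  p ← 1.350000 + (0.14/2)·(-2.533275 + (-1.237080)) = 1.086075
p(0.14) ≈ 1.0861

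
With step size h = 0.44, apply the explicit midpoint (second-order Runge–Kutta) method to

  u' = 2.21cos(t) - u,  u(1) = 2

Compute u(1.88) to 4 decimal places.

Midpoint: k1 = f(t_n, u_n); k2 = f(t_n + h/2, u_n + (h/2)·k1); u_{n+1} = u_n + h·k2.
t=1.000000, u=2.000000:
  k1 = f(1.000000, 2.000000) = -0.805932
  k2 = f(1.220000, 1.822695) = -1.063238
  u ← 2.000000 + 0.44·(-1.063238) = 1.532175
t=1.440000, u=1.532175:
  k1 = f(1.440000, 1.532175) = -1.243939
  k2 = f(1.660000, 1.258509) = -1.455388
  u ← 1.532175 + 0.44·(-1.455388) = 0.891805
u(1.88) ≈ 0.8918

0.8918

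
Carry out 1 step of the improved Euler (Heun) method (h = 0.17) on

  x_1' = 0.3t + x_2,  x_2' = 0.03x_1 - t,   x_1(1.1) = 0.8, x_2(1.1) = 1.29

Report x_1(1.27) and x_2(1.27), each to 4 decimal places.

Heun on (x_1,x_2): k1 = f(t_n, state_n); k2 = f(t_n + h, state_n + h·k1); state_{n+1} = state_n + (h/2)·(k1 + k2).
1.100000: (0.800000, 1.290000)
  k1 = (1.620000, -1.076000)
  predictor → (1.075400, 1.107080)
  k2 = (1.488080, -1.237738)
  → (1.064187, 1.093332)
(x_1(1.27), x_2(1.27)) ≈ (1.0642, 1.0933)

1.0642, 1.0933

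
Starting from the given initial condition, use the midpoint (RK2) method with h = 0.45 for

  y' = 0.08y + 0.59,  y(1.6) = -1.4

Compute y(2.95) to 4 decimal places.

-0.7187

Midpoint: k1 = f(x_n, y_n); k2 = f(x_n + h/2, y_n + (h/2)·k1); y_{n+1} = y_n + h·k2.
x=1.600000, y=-1.400000:
  k1 = f(1.600000, -1.400000) = 0.478000
  k2 = f(1.825000, -1.292450) = 0.486604
  y ← -1.400000 + 0.45·0.486604 = -1.181028
x=2.050000, y=-1.181028:
  k1 = f(2.050000, -1.181028) = 0.495518
  k2 = f(2.275000, -1.069537) = 0.504437
  y ← -1.181028 + 0.45·0.504437 = -0.954032
x=2.500000, y=-0.954032:
  k1 = f(2.500000, -0.954032) = 0.513677
  k2 = f(2.725000, -0.838454) = 0.522924
  y ← -0.954032 + 0.45·0.522924 = -0.718716
y(2.95) ≈ -0.7187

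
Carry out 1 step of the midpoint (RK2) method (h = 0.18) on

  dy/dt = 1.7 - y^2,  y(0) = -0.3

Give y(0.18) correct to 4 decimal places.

Midpoint: k1 = f(t_n, y_n); k2 = f(t_n + h/2, y_n + (h/2)·k1); y_{n+1} = y_n + h·k2.
t=0.000000, y=-0.300000:
  k1 = f(0.000000, -0.300000) = 1.610000
  k2 = f(0.090000, -0.155100) = 1.675944
  y ← -0.300000 + 0.18·1.675944 = 0.001670
y(0.18) ≈ 0.0017

0.0017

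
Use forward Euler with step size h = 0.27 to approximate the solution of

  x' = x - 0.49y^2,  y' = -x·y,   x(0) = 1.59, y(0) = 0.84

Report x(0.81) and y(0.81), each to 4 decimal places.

3.0607, 0.0800

Euler on (x,y): x_{n+1} = x_n + h·x', y_{n+1} = y_n + h·y'.
0.000000: (1.590000, 0.840000); f=(1.244256, -1.335600) → (1.925949, 0.479388)
0.270000: (1.925949, 0.479388); f=(1.813341, -0.923277) → (2.415551, 0.230103)
0.540000: (2.415551, 0.230103); f=(2.389607, -0.555826) → (3.060745, 0.080030)
(x(0.81), y(0.81)) ≈ (3.0607, 0.0800)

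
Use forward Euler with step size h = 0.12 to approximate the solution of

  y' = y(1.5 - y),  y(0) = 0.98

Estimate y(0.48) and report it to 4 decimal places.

Euler: y_{n+1} = y_n + h·f(x_n, y_n).
x=0.000000, y=0.980000: f=0.509600 → y ← 0.980000 + 0.12·0.509600 = 1.041152
x=0.120000, y=1.041152: f=0.477731 → y ← 1.041152 + 0.12·0.477731 = 1.098480
x=0.240000, y=1.098480: f=0.441062 → y ← 1.098480 + 0.12·0.441062 = 1.151407
x=0.360000, y=1.151407: f=0.401372 → y ← 1.151407 + 0.12·0.401372 = 1.199572
y(0.48) ≈ 1.1996

1.1996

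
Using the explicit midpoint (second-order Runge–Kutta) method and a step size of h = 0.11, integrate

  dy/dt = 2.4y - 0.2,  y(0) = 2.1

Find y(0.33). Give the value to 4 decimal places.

Midpoint: k1 = f(t_n, y_n); k2 = f(t_n + h/2, y_n + (h/2)·k1); y_{n+1} = y_n + h·k2.
t=0.000000, y=2.100000:
  k1 = f(0.000000, 2.100000) = 4.840000
  k2 = f(0.055000, 2.366200) = 5.478880
  y ← 2.100000 + 0.11·5.478880 = 2.702677
t=0.110000, y=2.702677:
  k1 = f(0.110000, 2.702677) = 6.286424
  k2 = f(0.165000, 3.048430) = 7.116232
  y ← 2.702677 + 0.11·7.116232 = 3.485462
t=0.220000, y=3.485462:
  k1 = f(0.220000, 3.485462) = 8.165110
  k2 = f(0.275000, 3.934543) = 9.242904
  y ← 3.485462 + 0.11·9.242904 = 4.502182
y(0.33) ≈ 4.5022

4.5022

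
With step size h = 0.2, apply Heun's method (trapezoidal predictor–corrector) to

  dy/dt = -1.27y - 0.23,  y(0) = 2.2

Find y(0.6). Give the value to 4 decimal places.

Heun: k1 = f(t_n, y_n); k2 = f(t_n + h, y_n + h·k1); y_{n+1} = y_n + (h/2)·(k1 + k2).
t=0.000000, y=2.200000:
  k1 = f(0.000000, 2.200000) = -3.024000
  k2 = f(0.200000, 1.595200) = -2.255904
  y ← 2.200000 + (0.2/2)·(-3.024000 + (-2.255904)) = 1.672010
t=0.200000, y=1.672010:
  k1 = f(0.200000, 1.672010) = -2.353452
  k2 = f(0.400000, 1.201319) = -1.755675
  y ← 1.672010 + (0.2/2)·(-2.353452 + (-1.755675)) = 1.261097
t=0.400000, y=1.261097:
  k1 = f(0.400000, 1.261097) = -1.831593
  k2 = f(0.600000, 0.894778) = -1.366368
  y ← 1.261097 + (0.2/2)·(-1.831593 + (-1.366368)) = 0.941301
y(0.6) ≈ 0.9413

0.9413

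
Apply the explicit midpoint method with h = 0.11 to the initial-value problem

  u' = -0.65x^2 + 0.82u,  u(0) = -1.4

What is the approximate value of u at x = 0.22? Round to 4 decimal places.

-1.6786

Midpoint: k1 = f(x_n, u_n); k2 = f(x_n + h/2, u_n + (h/2)·k1); u_{n+1} = u_n + h·k2.
x=0.000000, u=-1.400000:
  k1 = f(0.000000, -1.400000) = -1.148000
  k2 = f(0.055000, -1.463140) = -1.201741
  u ← -1.400000 + 0.11·(-1.201741) = -1.532192
x=0.110000, u=-1.532192:
  k1 = f(0.110000, -1.532192) = -1.264262
  k2 = f(0.165000, -1.601726) = -1.331112
  u ← -1.532192 + 0.11·(-1.331112) = -1.678614
u(0.22) ≈ -1.6786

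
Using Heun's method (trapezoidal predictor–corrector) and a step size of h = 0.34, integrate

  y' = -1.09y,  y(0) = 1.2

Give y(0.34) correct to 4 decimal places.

Heun: k1 = f(t_n, y_n); k2 = f(t_n + h, y_n + h·k1); y_{n+1} = y_n + (h/2)·(k1 + k2).
t=0.000000, y=1.200000:
  k1 = f(0.000000, 1.200000) = -1.308000
  k2 = f(0.340000, 0.755280) = -0.823255
  y ← 1.200000 + (0.34/2)·(-1.308000 + (-0.823255)) = 0.837687
y(0.34) ≈ 0.8377

0.8377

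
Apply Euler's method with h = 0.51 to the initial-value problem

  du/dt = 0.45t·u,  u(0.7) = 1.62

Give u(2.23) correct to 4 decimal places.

3.3507

Euler: u_{n+1} = u_n + h·f(t_n, u_n).
t=0.700000, u=1.620000: f=0.510300 → u ← 1.620000 + 0.51·0.510300 = 1.880253
t=1.210000, u=1.880253: f=1.023798 → u ← 1.880253 + 0.51·1.023798 = 2.402390
t=1.720000, u=2.402390: f=1.859450 → u ← 2.402390 + 0.51·1.859450 = 3.350709
u(2.23) ≈ 3.3507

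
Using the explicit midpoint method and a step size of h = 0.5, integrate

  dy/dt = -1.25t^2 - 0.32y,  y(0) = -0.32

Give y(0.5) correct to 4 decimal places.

Midpoint: k1 = f(t_n, y_n); k2 = f(t_n + h/2, y_n + (h/2)·k1); y_{n+1} = y_n + h·k2.
t=0.000000, y=-0.320000:
  k1 = f(0.000000, -0.320000) = 0.102400
  k2 = f(0.250000, -0.294400) = 0.016083
  y ← -0.320000 + 0.5·0.016083 = -0.311959
y(0.5) ≈ -0.3120

-0.3120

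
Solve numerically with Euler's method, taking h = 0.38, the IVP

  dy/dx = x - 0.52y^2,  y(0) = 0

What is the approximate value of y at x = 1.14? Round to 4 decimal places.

Euler: y_{n+1} = y_n + h·f(x_n, y_n).
x=0.000000, y=0.000000: f=0.000000 → y ← 0.000000 + 0.38·0.000000 = 0.000000
x=0.380000, y=0.000000: f=0.380000 → y ← 0.000000 + 0.38·0.380000 = 0.144400
x=0.760000, y=0.144400: f=0.749157 → y ← 0.144400 + 0.38·0.749157 = 0.429080
y(1.14) ≈ 0.4291

0.4291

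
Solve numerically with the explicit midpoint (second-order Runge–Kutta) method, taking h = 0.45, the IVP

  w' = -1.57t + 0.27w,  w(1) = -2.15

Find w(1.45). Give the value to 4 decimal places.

-3.3355

Midpoint: k1 = f(t_n, w_n); k2 = f(t_n + h/2, w_n + (h/2)·k1); w_{n+1} = w_n + h·k2.
t=1.000000, w=-2.150000:
  k1 = f(1.000000, -2.150000) = -2.150500
  k2 = f(1.225000, -2.633862) = -2.634393
  w ← -2.150000 + 0.45·(-2.634393) = -3.335477
w(1.45) ≈ -3.3355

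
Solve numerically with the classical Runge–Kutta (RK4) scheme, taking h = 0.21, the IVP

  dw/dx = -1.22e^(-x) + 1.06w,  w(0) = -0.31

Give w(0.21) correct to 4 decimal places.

-0.6471

RK4: k1 = f(x_n, w_n); k2 = f(x_n + h/2, w_n + (h/2)·k1); k3 = f(x_n + h/2, w_n + (h/2)·k2); k4 = f(x_n + h, w_n + h·k3); w_{n+1} = w_n + (h/6)·(k1 + 2k2 + 2k3 + k4).
x=0.000000, w=-0.310000:
  k1 = f(0.000000, -0.310000) = -1.548600
  k2 = f(0.105000, -0.472603) = -1.599355
  k3 = f(0.105000, -0.477932) = -1.605004
  k4 = f(0.210000, -0.647051) = -1.674787
  w ← -0.310000 + (0.21/6)·(k1 + 2k2 + 2k3 + k4) = -0.647124
w(0.21) ≈ -0.6471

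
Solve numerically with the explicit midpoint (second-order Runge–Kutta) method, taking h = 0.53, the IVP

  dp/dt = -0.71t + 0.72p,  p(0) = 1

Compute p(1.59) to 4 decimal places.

Midpoint: k1 = f(t_n, p_n); k2 = f(t_n + h/2, p_n + (h/2)·k1); p_{n+1} = p_n + h·k2.
t=0.000000, p=1.000000:
  k1 = f(0.000000, 1.000000) = 0.720000
  k2 = f(0.265000, 1.190800) = 0.669226
  p ← 1.000000 + 0.53·0.669226 = 1.354690
t=0.530000, p=1.354690:
  k1 = f(0.530000, 1.354690) = 0.599077
  k2 = f(0.795000, 1.513445) = 0.525230
  p ← 1.354690 + 0.53·0.525230 = 1.633062
t=1.060000, p=1.633062:
  k1 = f(1.060000, 1.633062) = 0.423205
  k2 = f(1.325000, 1.745211) = 0.315802
  p ← 1.633062 + 0.53·0.315802 = 1.800437
p(1.59) ≈ 1.8004

1.8004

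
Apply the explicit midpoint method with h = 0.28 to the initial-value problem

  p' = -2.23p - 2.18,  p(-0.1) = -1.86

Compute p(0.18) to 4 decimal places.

-1.4810

Midpoint: k1 = f(s_n, p_n); k2 = f(s_n + h/2, p_n + (h/2)·k1); p_{n+1} = p_n + h·k2.
s=-0.100000, p=-1.860000:
  k1 = f(-0.100000, -1.860000) = 1.967800
  k2 = f(0.040000, -1.584508) = 1.353453
  p ← -1.860000 + 0.28·1.353453 = -1.481033
p(0.18) ≈ -1.4810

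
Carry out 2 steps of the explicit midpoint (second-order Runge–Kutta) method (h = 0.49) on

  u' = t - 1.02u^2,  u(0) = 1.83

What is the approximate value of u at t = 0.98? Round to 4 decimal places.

1.2698

Midpoint: k1 = f(t_n, u_n); k2 = f(t_n + h/2, u_n + (h/2)·k1); u_{n+1} = u_n + h·k2.
t=0.000000, u=1.830000:
  k1 = f(0.000000, 1.830000) = -3.415878
  k2 = f(0.245000, 0.993110) = -0.760993
  u ← 1.830000 + 0.49·(-0.760993) = 1.457114
t=0.490000, u=1.457114:
  k1 = f(0.490000, 1.457114) = -1.675644
  k2 = f(0.735000, 1.046581) = -0.382238
  u ← 1.457114 + 0.49·(-0.382238) = 1.269817
u(0.98) ≈ 1.2698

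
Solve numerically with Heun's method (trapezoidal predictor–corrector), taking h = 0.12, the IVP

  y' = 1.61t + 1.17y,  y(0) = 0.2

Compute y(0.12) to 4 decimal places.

0.2416

Heun: k1 = f(t_n, y_n); k2 = f(t_n + h, y_n + h·k1); y_{n+1} = y_n + (h/2)·(k1 + k2).
t=0.000000, y=0.200000:
  k1 = f(0.000000, 0.200000) = 0.234000
  k2 = f(0.120000, 0.228080) = 0.460054
  y ← 0.200000 + (0.12/2)·(0.234000 + 0.460054) = 0.241643
y(0.12) ≈ 0.2416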